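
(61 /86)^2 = 3721 /7396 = 0.50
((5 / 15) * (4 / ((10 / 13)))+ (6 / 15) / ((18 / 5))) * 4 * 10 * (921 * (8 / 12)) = 407696 / 9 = 45299.56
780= 780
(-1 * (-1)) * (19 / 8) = 19 / 8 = 2.38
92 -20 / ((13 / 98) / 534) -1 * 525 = -80943.77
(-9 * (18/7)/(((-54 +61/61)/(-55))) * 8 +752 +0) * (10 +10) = 4154240/371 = 11197.41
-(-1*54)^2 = -2916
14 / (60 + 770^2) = 7 / 296480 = 0.00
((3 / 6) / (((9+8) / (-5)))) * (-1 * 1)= 0.15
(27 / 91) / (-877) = -0.00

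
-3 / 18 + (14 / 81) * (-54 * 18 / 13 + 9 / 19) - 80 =-413513 / 4446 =-93.01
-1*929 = -929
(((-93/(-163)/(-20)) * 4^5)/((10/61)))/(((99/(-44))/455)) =88105472/2445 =36034.96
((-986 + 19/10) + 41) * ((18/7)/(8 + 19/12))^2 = -220006368/3240125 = -67.90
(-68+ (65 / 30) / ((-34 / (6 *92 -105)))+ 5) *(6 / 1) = -18663 / 34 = -548.91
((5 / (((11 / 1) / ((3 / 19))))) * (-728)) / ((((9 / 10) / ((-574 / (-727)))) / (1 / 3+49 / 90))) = -165059440 / 4102461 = -40.23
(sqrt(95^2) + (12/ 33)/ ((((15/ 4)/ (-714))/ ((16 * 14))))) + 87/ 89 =-75446478/ 4895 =-15412.97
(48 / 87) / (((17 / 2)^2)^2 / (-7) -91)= -1792 / 2717677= -0.00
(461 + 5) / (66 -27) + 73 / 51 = 2957 / 221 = 13.38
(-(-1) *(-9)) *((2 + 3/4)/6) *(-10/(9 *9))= 55/108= 0.51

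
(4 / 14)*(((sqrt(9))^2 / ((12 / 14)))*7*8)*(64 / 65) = 10752 / 65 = 165.42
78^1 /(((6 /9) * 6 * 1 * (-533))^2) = 3 /174824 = 0.00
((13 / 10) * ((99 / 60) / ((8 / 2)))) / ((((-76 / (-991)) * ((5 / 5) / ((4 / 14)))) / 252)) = 3826251 / 7600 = 503.45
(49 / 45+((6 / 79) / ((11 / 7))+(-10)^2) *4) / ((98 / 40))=62768564 / 383229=163.79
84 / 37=2.27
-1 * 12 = -12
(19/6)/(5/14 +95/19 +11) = 133/687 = 0.19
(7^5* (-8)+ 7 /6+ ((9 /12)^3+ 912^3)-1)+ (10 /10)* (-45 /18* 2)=145615884977 /192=758416067.59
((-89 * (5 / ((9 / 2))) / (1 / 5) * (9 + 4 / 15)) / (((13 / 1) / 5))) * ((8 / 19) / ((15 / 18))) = -1979360 / 2223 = -890.40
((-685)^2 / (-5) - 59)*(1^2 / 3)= -93904 / 3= -31301.33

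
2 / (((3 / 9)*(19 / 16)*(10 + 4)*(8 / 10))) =60 / 133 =0.45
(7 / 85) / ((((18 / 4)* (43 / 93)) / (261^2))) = 2696.26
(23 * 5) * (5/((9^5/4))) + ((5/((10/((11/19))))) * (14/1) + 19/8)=58040473/8975448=6.47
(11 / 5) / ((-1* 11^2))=-1 / 55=-0.02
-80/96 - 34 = -209/6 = -34.83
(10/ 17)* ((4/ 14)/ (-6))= -10/ 357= -0.03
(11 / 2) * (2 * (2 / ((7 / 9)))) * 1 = 198 / 7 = 28.29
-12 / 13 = -0.92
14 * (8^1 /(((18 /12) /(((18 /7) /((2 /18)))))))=1728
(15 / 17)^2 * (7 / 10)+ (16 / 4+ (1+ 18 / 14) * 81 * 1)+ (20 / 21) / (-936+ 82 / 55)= 59169856369 / 311934462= 189.69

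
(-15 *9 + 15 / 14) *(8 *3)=-22500 / 7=-3214.29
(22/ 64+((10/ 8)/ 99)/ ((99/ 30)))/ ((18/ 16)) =36337/ 117612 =0.31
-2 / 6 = -1 / 3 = -0.33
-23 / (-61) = 0.38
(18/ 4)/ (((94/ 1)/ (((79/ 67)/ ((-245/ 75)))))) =-10665/ 617204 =-0.02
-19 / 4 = -4.75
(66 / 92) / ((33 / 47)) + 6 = 323 / 46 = 7.02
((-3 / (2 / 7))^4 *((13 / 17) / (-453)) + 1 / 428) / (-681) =90164089 / 2992793424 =0.03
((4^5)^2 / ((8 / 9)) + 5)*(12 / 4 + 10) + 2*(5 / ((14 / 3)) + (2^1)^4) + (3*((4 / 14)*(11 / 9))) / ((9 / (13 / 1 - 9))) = 2898413962 / 189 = 15335523.61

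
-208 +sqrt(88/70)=-208 +2 *sqrt(385)/35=-206.88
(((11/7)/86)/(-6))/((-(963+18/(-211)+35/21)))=0.00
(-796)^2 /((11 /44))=2534464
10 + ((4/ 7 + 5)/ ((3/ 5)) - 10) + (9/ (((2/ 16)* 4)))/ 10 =388/ 35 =11.09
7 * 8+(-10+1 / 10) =461 / 10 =46.10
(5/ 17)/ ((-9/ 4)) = -20/ 153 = -0.13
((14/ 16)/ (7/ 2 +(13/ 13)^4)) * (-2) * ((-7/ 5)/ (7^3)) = 1/ 630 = 0.00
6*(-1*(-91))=546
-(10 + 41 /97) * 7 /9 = -2359 /291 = -8.11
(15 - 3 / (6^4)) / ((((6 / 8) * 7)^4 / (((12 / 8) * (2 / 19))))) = 5456 / 1750329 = 0.00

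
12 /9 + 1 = 7 /3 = 2.33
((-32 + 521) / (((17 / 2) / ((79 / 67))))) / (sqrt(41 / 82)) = 77262 * sqrt(2) / 1139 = 95.93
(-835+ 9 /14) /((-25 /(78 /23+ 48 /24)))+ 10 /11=8006692 /44275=180.84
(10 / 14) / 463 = 5 / 3241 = 0.00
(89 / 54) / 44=89 / 2376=0.04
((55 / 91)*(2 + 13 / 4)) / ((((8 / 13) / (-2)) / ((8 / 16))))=-165 / 32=-5.16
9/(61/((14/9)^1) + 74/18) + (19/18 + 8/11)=2151559/1080882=1.99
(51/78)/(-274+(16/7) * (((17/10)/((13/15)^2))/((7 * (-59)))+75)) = -638911/100240732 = -0.01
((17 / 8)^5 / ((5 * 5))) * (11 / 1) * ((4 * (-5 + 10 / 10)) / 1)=-15618427 / 51200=-305.05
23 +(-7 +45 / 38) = 653 / 38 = 17.18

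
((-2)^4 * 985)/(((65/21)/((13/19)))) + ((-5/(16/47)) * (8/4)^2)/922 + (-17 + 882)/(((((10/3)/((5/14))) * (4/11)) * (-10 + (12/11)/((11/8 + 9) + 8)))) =45555232673/13173536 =3458.09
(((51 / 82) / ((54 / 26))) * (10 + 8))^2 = 48841 / 1681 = 29.05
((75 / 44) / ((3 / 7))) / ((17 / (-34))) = -175 / 22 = -7.95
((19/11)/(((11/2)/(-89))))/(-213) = 3382/25773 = 0.13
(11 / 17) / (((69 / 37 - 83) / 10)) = -2035 / 25517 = -0.08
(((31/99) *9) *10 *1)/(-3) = -9.39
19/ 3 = 6.33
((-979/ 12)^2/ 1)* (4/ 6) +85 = 976801/ 216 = 4522.23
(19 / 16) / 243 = 19 / 3888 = 0.00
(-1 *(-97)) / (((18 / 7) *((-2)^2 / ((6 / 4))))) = 679 / 48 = 14.15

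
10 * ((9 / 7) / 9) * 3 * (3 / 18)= 5 / 7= 0.71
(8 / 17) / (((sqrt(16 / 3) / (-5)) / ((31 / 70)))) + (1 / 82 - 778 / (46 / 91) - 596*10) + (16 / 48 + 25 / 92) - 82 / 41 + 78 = -7422.92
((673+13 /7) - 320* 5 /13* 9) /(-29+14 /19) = 748372 /48867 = 15.31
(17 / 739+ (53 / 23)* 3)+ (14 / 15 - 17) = -2327897 / 254955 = -9.13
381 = 381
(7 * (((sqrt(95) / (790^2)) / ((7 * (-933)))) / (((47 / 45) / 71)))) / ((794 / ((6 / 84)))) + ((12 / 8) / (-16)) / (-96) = 1 / 1024- 213 * sqrt(95) / 20281074637040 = 0.00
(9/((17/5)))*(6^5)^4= 164527129802833920/17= 9678066458990230.59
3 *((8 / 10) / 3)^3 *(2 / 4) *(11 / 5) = 352 / 5625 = 0.06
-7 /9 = -0.78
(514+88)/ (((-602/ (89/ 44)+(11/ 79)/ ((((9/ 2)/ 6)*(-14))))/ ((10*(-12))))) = 1066630824/ 4394555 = 242.72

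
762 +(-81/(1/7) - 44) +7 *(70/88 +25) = 14589/44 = 331.57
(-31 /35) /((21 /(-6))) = 62 /245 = 0.25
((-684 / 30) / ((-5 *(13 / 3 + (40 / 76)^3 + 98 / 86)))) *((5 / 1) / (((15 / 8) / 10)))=21.64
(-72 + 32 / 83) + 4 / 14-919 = -990.33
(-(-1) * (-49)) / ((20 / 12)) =-147 / 5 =-29.40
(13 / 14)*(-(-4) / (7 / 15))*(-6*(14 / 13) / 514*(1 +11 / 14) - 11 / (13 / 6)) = -511110 / 12593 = -40.59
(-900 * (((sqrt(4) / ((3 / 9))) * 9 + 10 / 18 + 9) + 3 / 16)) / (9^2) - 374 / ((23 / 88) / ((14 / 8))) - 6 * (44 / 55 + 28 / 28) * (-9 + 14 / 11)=-256488383 / 81972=-3128.98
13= 13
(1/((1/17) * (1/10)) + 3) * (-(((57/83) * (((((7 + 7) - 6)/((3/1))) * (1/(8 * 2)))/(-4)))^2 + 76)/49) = -5796963061/21603904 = -268.33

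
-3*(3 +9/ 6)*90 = -1215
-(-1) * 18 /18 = 1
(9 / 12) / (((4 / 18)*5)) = 0.68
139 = 139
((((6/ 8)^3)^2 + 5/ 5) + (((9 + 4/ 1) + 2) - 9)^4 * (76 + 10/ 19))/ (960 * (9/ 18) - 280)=7718528539/ 15564800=495.90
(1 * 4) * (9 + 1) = 40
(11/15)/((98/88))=0.66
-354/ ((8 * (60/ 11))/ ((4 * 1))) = -32.45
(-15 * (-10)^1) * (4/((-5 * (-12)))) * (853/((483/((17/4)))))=72505/966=75.06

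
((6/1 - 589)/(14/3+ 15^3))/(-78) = 583/263614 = 0.00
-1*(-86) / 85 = 86 / 85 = 1.01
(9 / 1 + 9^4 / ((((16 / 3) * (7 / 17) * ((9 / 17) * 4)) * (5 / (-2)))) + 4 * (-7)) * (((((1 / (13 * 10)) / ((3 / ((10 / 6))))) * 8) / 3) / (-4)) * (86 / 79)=28092889 / 15528240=1.81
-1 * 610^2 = -372100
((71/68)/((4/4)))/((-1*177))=-71/12036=-0.01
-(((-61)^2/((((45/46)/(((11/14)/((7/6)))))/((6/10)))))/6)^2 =-886258436569/13505625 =-65621.43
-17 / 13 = -1.31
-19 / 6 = -3.17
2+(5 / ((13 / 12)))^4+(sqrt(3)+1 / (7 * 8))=457.52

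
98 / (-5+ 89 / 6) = 588 / 59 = 9.97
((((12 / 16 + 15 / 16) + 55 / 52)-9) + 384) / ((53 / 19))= 1492849 / 11024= 135.42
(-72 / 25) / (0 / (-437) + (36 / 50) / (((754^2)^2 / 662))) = -646420884512 / 331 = -1952933185.84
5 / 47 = 0.11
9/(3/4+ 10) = 36/43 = 0.84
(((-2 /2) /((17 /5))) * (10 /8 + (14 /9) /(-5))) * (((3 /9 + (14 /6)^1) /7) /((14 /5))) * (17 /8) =-845 /10584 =-0.08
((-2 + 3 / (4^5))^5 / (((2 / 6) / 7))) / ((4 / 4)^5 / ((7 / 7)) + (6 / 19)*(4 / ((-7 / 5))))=-99893561530843303125 / 14636698788954112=-6824.87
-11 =-11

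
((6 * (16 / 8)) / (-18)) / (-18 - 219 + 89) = 1 / 222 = 0.00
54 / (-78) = -9 / 13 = -0.69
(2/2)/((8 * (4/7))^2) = 49/1024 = 0.05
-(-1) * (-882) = -882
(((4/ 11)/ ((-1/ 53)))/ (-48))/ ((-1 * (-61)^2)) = -53/ 491172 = -0.00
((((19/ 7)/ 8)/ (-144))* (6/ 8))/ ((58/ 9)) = -57/ 207872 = -0.00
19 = 19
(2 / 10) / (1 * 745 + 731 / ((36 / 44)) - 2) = 9 / 73640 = 0.00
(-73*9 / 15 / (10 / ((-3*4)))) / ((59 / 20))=5256 / 295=17.82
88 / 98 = 44 / 49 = 0.90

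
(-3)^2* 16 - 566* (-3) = 1842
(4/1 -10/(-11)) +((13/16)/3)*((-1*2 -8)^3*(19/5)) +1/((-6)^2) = -405595/396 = -1024.23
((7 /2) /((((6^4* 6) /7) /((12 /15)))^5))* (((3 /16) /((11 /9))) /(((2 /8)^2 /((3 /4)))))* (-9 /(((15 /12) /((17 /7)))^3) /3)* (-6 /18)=1685159 /184102216372800000000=0.00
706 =706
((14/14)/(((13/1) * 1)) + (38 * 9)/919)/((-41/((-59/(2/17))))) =5381095/979654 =5.49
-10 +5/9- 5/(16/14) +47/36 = -12.51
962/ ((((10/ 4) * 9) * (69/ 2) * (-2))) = -1924/ 3105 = -0.62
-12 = -12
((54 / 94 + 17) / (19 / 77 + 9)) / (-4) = -31801 / 66928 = -0.48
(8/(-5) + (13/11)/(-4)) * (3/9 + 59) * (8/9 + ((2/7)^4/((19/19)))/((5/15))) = -24296644/237699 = -102.22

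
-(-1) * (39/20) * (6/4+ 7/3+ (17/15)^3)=10.31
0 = 0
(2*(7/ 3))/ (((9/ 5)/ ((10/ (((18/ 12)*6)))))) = 700/ 243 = 2.88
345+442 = 787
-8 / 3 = -2.67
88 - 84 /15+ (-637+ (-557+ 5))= -5533 /5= -1106.60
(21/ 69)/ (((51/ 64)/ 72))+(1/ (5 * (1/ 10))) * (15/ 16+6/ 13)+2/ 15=18561163/ 609960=30.43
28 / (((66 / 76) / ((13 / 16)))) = 1729 / 66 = 26.20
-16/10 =-8/5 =-1.60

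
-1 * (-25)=25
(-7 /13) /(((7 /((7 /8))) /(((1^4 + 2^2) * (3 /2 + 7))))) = -595 /208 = -2.86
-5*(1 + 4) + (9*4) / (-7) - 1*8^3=-3795 / 7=-542.14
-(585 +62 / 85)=-49787 / 85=-585.73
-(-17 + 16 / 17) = 273 / 17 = 16.06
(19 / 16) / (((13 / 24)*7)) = 57 / 182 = 0.31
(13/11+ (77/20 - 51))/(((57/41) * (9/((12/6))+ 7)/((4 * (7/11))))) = -1934954/264385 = -7.32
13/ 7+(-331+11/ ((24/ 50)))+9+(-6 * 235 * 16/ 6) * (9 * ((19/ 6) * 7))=-750417.23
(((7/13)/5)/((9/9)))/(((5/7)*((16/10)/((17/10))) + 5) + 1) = 833/51610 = 0.02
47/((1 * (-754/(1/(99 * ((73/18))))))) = -47/302731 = -0.00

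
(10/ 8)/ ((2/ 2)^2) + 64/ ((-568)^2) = 25209/ 20164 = 1.25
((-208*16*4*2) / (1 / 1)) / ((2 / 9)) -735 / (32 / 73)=-3887511 / 32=-121484.72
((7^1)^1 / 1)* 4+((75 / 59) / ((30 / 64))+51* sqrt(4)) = 7830 / 59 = 132.71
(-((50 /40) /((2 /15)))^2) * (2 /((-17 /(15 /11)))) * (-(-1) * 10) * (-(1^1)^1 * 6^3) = -11390625 /374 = -30456.22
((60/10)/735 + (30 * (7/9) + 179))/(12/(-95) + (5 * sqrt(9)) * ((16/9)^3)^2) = 166854700251/390385539964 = 0.43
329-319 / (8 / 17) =-2791 / 8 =-348.88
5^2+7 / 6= 157 / 6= 26.17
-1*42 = -42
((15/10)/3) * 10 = 5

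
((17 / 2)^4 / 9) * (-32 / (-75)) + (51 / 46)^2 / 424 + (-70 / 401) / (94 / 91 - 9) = 1742982831147647 / 7042513096800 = 247.49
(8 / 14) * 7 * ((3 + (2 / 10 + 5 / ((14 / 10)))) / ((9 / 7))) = 316 / 15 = 21.07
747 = 747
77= 77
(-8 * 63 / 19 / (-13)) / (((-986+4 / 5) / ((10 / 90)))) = -140 / 608361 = -0.00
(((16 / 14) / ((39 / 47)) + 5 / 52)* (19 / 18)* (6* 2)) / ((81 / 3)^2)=30571 / 1194102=0.03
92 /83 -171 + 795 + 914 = 127746 /83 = 1539.11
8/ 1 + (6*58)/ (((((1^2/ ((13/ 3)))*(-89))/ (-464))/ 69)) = 48280840/ 89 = 542481.35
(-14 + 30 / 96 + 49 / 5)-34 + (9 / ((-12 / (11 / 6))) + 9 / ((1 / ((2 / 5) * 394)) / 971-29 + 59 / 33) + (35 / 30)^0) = -38.59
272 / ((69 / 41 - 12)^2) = 2.56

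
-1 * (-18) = 18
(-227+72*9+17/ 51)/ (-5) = -1264/ 15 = -84.27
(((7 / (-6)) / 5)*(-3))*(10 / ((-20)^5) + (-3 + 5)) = 4479993 / 3200000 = 1.40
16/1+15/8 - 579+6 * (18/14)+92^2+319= 460857/56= 8229.59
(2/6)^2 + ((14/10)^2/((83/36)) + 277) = 5190926/18675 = 277.96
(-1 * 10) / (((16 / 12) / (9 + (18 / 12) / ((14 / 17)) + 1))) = -88.66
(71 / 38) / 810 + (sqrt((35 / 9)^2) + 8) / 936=12011 / 800280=0.02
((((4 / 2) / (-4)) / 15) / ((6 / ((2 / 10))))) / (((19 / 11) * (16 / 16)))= -11 / 17100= -0.00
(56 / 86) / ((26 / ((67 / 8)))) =469 / 2236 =0.21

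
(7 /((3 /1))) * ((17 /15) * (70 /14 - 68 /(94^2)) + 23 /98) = 6378251 /463890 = 13.75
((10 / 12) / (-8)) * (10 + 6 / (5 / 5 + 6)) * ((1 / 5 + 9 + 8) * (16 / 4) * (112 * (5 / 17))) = -130720 / 51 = -2563.14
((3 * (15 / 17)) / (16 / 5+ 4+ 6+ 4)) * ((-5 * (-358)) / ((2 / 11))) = 2215125 / 1462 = 1515.13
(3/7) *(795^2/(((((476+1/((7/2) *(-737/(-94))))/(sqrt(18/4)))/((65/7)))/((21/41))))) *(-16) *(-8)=272494418625 *sqrt(2)/524431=734825.56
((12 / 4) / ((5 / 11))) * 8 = 264 / 5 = 52.80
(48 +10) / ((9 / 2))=116 / 9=12.89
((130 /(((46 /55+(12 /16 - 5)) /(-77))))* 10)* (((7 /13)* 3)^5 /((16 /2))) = 864808386750 /21449311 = 40318.70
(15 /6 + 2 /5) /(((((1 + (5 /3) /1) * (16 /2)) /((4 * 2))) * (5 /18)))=783 /200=3.92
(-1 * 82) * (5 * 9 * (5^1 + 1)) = -22140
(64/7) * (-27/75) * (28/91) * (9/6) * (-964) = 3331584/2275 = 1464.43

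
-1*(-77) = 77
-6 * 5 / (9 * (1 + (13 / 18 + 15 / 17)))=-1020 / 797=-1.28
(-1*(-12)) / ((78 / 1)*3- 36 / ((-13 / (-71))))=26 / 81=0.32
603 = 603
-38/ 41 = -0.93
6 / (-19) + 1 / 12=-53 / 228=-0.23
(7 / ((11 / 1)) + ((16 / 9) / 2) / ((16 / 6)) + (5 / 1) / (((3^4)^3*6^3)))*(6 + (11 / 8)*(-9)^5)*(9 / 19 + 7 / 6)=-4506489411533431 / 34896541824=-129138.57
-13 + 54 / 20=-103 / 10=-10.30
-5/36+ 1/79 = -359/2844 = -0.13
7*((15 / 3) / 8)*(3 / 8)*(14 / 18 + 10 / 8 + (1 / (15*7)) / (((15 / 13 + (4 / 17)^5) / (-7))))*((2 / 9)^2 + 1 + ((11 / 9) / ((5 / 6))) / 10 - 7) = -621728385775273 / 33143126918400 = -18.76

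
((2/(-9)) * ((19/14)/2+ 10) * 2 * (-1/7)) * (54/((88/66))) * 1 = 2691/98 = 27.46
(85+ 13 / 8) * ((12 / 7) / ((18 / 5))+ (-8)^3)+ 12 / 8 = -177237 / 4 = -44309.25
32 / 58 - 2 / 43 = 630 / 1247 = 0.51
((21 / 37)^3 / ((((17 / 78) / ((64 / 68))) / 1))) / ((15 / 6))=23115456 / 73193585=0.32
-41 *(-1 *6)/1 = 246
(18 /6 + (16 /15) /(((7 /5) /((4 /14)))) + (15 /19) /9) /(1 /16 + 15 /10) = 147712 /69825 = 2.12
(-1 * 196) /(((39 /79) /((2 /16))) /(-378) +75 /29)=-28289268 /371767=-76.09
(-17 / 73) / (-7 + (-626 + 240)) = 17 / 28689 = 0.00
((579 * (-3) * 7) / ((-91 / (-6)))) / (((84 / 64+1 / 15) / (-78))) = 15007680 / 331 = 45340.42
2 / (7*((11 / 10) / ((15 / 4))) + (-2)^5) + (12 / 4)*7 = 20.93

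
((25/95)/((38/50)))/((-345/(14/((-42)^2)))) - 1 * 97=-304437823/3138534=-97.00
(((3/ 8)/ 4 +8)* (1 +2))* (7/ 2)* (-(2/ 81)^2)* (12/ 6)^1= -1813/ 17496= -0.10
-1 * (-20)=20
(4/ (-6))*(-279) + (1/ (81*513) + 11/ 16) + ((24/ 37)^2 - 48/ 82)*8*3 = 6819228948203/ 37317253392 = 182.74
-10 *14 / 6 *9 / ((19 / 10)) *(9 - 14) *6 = 63000 / 19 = 3315.79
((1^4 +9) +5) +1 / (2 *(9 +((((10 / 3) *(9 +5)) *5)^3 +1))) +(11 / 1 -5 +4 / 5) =14954811799 / 686000540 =21.80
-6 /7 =-0.86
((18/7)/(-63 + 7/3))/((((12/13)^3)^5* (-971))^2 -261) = -604614379303833452395511869115319/1214787867622056698709154488019640519995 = -0.00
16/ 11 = 1.45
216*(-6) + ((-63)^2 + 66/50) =66858/25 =2674.32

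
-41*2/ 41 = -2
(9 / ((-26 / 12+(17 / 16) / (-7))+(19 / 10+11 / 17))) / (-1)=-257040 / 6529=-39.37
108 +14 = 122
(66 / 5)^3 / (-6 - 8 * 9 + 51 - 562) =-287496 / 73625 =-3.90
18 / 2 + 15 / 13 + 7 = 223 / 13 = 17.15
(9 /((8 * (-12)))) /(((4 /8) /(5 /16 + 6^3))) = -10383 /256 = -40.56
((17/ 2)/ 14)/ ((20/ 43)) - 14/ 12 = 233/ 1680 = 0.14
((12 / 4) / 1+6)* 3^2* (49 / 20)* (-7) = -27783 / 20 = -1389.15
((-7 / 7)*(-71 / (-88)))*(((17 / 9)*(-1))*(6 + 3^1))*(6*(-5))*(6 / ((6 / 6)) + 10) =-72420 / 11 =-6583.64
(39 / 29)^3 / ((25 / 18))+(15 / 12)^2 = 32326997 / 9755600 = 3.31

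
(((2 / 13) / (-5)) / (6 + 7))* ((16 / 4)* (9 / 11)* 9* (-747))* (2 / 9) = 107568 / 9295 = 11.57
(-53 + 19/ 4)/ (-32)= 193/ 128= 1.51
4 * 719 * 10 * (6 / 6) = 28760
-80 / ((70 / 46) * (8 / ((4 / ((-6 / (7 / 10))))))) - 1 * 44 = -614 / 15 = -40.93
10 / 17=0.59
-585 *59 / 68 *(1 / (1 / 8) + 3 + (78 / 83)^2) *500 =-353187680625 / 117113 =-3015785.44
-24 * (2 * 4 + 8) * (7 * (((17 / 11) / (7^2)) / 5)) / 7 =-6528 / 2695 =-2.42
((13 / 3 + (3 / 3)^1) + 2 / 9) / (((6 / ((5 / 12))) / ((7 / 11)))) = 875 / 3564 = 0.25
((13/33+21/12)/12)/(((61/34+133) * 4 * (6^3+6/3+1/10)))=24055/15832908432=0.00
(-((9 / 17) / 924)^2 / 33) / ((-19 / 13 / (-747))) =-29133 / 5729880464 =-0.00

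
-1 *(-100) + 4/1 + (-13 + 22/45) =4117/45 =91.49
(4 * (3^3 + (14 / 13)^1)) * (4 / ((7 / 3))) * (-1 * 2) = -35040 / 91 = -385.05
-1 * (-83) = 83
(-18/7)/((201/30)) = -180/469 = -0.38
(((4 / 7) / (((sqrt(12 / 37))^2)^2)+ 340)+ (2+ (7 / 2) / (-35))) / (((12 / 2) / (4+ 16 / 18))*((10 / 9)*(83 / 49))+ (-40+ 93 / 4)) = -33698203 / 1400985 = -24.05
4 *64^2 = 16384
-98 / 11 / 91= -14 / 143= -0.10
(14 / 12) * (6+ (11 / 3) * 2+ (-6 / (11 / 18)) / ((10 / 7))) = 7.54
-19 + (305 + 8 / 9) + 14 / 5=13036 / 45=289.69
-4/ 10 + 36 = 178/ 5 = 35.60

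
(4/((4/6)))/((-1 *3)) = -2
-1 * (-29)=29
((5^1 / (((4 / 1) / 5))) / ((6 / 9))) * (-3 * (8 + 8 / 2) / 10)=-135 / 4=-33.75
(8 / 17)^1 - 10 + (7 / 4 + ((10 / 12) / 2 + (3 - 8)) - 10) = -2281 / 102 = -22.36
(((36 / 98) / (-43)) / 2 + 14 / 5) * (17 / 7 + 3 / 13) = 7127626 / 958685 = 7.43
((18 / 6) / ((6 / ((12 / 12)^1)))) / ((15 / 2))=1 / 15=0.07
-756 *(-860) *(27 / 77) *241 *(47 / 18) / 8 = 197259705 / 11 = 17932700.45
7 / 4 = 1.75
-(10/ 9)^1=-10/ 9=-1.11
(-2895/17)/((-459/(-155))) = -149575/2601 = -57.51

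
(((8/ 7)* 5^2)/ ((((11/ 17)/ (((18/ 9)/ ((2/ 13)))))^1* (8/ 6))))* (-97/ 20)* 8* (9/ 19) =-11575980/ 1463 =-7912.49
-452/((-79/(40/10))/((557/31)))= 1007056/2449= 411.21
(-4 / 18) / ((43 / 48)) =-32 / 129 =-0.25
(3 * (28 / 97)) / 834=14 / 13483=0.00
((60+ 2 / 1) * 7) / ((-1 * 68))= -217 / 34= -6.38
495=495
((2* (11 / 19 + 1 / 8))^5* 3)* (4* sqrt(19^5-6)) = 42076551921* sqrt(2476093) / 633881344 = 104451.73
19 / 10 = 1.90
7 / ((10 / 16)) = 56 / 5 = 11.20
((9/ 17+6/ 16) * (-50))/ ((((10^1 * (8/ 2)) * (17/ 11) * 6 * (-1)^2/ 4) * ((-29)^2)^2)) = -2255/ 3270467344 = -0.00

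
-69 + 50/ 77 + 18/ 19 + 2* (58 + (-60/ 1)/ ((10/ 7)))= -51795/ 1463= -35.40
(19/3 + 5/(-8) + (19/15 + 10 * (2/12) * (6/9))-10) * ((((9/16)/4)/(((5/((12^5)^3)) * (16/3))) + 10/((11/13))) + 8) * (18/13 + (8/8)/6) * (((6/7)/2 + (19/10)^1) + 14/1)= -23633030933876644511/6000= -3938838488979440.75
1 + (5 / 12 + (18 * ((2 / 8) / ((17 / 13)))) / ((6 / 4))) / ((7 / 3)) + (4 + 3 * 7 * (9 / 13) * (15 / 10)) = 24725 / 884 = 27.97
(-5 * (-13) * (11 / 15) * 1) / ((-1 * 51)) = -143 / 153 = -0.93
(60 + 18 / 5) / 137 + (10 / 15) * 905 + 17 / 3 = 417483 / 685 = 609.46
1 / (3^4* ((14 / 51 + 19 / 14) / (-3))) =-238 / 10485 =-0.02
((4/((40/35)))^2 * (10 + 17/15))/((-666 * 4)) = -8183/159840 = -0.05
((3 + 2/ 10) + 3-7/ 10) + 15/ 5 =17/ 2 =8.50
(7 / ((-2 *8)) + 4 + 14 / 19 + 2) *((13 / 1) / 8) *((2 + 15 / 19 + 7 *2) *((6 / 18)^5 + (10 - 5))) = 7941505 / 9234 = 860.03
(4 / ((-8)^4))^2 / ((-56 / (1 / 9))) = -1 / 528482304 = -0.00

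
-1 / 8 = -0.12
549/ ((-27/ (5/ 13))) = -305/ 39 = -7.82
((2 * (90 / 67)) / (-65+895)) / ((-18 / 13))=-13 / 5561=-0.00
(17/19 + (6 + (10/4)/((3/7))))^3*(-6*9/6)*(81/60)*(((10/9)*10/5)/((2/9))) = -27494431659/109744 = -250532.44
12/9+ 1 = 7/3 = 2.33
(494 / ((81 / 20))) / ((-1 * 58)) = -2.10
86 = 86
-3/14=-0.21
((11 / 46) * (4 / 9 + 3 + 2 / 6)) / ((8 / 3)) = 187 / 552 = 0.34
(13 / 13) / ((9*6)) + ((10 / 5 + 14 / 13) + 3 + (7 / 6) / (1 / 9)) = 5825 / 351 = 16.60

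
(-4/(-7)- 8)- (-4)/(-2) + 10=0.57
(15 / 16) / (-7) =-15 / 112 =-0.13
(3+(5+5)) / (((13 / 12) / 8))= 96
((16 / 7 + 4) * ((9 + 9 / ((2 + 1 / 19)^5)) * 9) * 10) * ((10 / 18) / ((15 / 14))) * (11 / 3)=9945.66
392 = 392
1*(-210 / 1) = -210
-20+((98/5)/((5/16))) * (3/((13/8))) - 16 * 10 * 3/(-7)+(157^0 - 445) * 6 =-5686676/2275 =-2499.64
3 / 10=0.30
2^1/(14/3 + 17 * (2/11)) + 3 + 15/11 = 6507/1408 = 4.62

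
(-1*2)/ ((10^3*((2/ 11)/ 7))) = -77/ 1000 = -0.08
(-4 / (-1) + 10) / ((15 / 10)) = 28 / 3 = 9.33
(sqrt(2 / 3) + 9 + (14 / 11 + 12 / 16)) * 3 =sqrt(6) + 1455 / 44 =35.52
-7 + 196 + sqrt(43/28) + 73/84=sqrt(301)/14 + 15949/84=191.11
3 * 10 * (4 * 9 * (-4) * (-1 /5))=864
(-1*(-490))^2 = 240100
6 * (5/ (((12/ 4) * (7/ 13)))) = 130/ 7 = 18.57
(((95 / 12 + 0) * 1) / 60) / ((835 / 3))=19 / 40080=0.00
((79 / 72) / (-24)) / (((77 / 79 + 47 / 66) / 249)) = -5698033 / 844320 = -6.75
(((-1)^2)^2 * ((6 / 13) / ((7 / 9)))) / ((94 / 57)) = 1539 / 4277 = 0.36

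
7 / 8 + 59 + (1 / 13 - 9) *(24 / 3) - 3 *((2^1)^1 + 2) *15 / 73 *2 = -124821 / 7592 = -16.44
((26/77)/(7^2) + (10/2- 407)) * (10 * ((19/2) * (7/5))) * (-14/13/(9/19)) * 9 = 1095071840/1001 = 1093977.86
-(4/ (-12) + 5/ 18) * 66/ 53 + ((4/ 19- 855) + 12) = -2545858/ 3021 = -842.72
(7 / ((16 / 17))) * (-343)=-40817 / 16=-2551.06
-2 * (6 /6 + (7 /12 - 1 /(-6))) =-7 /2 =-3.50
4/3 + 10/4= 23/6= 3.83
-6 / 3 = -2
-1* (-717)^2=-514089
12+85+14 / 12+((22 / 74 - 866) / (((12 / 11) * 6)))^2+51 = 4637140763 / 262848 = 17641.91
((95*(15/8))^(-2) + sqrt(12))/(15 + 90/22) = 352/213215625 + 11*sqrt(3)/105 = 0.18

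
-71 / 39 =-1.82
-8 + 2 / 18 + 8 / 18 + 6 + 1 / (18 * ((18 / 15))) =-151 / 108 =-1.40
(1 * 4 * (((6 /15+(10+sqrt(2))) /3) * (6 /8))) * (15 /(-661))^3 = -35100 /288804781 - 3375 * sqrt(2) /288804781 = -0.00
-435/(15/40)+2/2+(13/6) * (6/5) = -1156.40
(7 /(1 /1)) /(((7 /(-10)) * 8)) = -5 /4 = -1.25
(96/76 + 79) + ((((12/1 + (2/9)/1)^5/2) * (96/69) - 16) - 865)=4875287855822/25804413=188932.33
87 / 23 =3.78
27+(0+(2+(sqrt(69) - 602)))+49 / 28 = -2285 / 4+sqrt(69) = -562.94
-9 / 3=-3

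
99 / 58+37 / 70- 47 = -45436 / 1015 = -44.76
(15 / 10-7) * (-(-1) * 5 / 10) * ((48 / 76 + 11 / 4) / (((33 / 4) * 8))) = -257 / 1824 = -0.14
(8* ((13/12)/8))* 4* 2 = 26/3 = 8.67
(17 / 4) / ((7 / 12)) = 51 / 7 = 7.29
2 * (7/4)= 7/2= 3.50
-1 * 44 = -44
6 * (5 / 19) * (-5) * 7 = -55.26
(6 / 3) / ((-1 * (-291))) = 2 / 291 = 0.01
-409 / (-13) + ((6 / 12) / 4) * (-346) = -613 / 52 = -11.79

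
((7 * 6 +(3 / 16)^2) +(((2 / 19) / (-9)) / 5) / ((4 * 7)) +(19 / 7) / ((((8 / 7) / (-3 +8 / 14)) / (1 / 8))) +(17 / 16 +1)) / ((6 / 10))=66459877 / 919296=72.29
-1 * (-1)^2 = -1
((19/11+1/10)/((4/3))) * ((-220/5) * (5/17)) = -603/34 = -17.74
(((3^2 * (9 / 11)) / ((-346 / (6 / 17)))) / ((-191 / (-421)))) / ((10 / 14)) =-0.02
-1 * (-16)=16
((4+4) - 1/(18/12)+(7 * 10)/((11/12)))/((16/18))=4143/44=94.16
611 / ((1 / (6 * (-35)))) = -128310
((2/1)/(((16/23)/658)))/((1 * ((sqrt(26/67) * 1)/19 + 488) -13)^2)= 998791791555288129/119123771507168155204 -1651782836725 * sqrt(1742)/59561885753584077602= 0.01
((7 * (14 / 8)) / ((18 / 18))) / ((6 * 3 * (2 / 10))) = 245 / 72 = 3.40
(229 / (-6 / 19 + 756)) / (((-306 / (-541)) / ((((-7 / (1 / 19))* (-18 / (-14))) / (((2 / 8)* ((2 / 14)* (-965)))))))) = 313067503 / 117771495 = 2.66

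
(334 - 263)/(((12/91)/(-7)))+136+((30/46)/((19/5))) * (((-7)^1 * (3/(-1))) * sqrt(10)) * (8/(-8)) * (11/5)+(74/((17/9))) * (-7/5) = -3712.84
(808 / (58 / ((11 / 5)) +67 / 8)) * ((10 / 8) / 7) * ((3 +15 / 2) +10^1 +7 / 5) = 648824 / 7133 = 90.96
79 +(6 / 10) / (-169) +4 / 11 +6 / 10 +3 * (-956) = -25914831 / 9295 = -2788.04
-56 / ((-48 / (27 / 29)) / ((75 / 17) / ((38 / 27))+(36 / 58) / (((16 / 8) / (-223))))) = -77981211 / 1086572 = -71.77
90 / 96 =15 / 16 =0.94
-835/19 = -43.95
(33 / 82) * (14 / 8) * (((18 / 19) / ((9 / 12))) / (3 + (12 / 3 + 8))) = 231 / 3895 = 0.06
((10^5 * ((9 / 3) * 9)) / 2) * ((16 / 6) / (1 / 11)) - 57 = 39599943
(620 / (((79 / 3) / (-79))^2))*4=22320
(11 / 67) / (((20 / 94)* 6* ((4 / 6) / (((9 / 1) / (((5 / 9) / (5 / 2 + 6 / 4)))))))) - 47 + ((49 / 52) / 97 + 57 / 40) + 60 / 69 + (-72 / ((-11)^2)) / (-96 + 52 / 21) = -32.19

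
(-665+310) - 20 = -375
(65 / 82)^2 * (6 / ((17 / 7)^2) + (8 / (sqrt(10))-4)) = -1820975 / 971618 + 845 * sqrt(10) / 1681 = -0.28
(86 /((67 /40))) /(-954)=-1720 /31959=-0.05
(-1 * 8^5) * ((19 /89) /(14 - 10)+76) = -221798400 /89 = -2492116.85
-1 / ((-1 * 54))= 1 / 54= 0.02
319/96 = 3.32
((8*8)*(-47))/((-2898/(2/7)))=0.30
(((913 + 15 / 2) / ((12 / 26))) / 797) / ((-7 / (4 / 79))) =-3419 / 188889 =-0.02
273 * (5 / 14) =195 / 2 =97.50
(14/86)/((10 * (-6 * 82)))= -7/211560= -0.00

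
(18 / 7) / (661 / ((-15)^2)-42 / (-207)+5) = 46575 / 147448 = 0.32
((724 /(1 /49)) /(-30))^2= 314636644 /225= 1398385.08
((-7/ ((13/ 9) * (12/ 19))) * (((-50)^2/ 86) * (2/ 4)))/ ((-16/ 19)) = 4738125/ 35776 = 132.44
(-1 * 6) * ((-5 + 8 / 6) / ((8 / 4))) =11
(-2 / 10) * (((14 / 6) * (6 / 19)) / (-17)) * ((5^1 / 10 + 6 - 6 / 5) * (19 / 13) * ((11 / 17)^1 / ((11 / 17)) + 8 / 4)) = 1113 / 5525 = 0.20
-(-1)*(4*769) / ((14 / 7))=1538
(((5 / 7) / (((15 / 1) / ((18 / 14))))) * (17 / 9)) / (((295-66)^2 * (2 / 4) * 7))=34 / 53961789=0.00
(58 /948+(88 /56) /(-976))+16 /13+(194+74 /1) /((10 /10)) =5668397941 /21049392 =269.29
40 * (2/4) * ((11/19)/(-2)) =-110/19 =-5.79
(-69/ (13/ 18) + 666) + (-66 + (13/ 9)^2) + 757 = 1263.55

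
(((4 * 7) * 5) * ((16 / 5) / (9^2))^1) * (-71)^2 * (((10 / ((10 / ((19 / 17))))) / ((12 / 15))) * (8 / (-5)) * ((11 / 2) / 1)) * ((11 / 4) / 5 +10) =-24897942608 / 6885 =-3616258.91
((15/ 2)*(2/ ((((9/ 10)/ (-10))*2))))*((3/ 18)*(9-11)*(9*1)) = 250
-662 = -662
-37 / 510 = -0.07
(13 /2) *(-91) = -591.50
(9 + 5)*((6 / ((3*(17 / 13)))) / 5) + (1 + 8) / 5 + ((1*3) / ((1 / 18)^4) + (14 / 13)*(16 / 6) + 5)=1044032578 / 3315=314941.95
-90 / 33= -30 / 11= -2.73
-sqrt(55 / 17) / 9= -sqrt(935) / 153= -0.20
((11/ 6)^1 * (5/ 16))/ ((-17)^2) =0.00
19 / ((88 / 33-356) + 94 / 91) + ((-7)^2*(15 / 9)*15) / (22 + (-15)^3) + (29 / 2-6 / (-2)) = 20707799 / 1212349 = 17.08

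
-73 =-73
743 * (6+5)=8173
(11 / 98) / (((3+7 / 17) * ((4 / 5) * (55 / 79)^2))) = 106097 / 1250480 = 0.08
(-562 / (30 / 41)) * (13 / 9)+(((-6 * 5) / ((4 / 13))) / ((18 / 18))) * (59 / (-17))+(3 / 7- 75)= -27169729 / 32130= -845.62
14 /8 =7 /4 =1.75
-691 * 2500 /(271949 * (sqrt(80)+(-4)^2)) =-1727500 /2991439+431875 * sqrt(5) /2991439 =-0.25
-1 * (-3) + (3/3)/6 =19/6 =3.17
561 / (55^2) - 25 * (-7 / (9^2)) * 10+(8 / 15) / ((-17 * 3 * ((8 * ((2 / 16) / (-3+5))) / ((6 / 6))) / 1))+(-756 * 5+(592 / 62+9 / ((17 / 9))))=-43949565908 / 11738925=-3743.92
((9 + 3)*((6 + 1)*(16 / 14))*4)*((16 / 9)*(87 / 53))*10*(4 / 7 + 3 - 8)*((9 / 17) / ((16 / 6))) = -62138880 / 6307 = -9852.37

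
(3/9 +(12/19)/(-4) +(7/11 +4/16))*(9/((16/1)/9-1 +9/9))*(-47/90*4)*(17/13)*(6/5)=-19149633/1086800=-17.62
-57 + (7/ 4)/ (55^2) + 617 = 6776007/ 12100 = 560.00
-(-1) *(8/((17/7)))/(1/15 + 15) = 420/1921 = 0.22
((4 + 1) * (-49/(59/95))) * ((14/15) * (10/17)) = -651700/3009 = -216.58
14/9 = 1.56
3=3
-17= -17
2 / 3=0.67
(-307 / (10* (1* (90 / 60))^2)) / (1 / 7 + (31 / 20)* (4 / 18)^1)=-28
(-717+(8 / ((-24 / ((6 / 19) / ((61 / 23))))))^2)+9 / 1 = -951040832 / 1343281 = -708.00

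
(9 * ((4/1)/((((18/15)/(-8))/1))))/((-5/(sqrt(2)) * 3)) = 16 * sqrt(2) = 22.63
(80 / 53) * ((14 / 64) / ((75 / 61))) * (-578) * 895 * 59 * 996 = -432682015556 / 53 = -8163811614.26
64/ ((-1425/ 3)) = -64/ 475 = -0.13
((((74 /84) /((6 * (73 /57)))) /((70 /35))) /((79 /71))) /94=49913 /91072464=0.00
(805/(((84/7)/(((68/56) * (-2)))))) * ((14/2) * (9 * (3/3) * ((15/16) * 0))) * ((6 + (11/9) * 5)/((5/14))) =0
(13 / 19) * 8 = 104 / 19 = 5.47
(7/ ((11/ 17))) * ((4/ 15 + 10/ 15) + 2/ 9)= 6188/ 495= 12.50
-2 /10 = -1 /5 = -0.20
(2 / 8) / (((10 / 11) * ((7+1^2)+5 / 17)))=0.03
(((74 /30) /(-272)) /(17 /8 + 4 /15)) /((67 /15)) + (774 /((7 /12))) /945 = 32109487 /22882510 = 1.40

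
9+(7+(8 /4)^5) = 48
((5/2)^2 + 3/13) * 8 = 674/13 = 51.85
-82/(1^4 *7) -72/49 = -646/49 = -13.18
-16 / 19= -0.84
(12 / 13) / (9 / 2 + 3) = 8 / 65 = 0.12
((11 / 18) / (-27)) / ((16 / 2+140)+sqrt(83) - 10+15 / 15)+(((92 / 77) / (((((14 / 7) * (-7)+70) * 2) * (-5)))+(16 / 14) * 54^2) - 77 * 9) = 11 * sqrt(83) / 9349668+33255080569307 / 12598677630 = 2639.57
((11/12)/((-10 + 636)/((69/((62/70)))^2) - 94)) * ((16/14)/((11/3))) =-833175/273813782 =-0.00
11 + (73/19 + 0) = 282/19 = 14.84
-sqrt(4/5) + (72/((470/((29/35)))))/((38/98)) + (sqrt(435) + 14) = -2 * sqrt(5)/5 + 319858/22325 + sqrt(435) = 34.29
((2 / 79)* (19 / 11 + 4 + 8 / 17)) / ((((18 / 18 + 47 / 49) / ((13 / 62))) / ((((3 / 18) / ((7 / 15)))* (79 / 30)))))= 105469 / 6678144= 0.02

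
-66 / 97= -0.68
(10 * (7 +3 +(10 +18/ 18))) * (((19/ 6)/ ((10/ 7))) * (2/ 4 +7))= 13965/ 4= 3491.25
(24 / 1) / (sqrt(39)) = 3.84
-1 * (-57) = 57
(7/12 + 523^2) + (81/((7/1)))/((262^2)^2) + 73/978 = 1470602270410975759/5376390557776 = 273529.66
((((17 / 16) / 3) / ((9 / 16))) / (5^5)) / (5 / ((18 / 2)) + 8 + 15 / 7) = 119 / 6318750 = 0.00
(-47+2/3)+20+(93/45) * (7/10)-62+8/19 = -246427/2850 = -86.47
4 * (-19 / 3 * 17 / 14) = -646 / 21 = -30.76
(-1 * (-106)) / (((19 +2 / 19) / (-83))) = -167162 / 363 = -460.50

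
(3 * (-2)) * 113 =-678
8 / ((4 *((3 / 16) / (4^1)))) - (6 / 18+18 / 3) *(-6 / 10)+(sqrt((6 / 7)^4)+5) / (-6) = 66901 / 1470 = 45.51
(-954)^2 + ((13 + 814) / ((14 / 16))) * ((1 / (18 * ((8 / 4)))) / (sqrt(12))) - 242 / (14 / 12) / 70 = 827 * sqrt(3) / 189 + 222977694 / 245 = 910120.62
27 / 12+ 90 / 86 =567 / 172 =3.30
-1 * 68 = -68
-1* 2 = -2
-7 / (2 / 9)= -63 / 2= -31.50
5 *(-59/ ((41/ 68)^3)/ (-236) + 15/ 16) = 11457715/ 1102736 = 10.39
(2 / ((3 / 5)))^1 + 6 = 28 / 3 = 9.33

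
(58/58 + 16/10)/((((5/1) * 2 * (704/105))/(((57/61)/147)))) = 741/3006080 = 0.00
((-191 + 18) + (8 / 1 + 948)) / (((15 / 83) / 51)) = 1104813 / 5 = 220962.60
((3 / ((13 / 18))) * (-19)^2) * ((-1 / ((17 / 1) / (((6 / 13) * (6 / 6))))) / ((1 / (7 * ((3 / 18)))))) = -136458 / 2873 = -47.50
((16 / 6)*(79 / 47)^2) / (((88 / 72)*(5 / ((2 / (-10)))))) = -149784 / 607475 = -0.25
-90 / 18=-5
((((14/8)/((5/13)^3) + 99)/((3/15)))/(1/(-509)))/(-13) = 33023411/1300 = 25402.62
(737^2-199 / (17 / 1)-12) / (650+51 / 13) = 120035110 / 144517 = 830.60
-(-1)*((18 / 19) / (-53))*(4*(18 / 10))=-648 / 5035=-0.13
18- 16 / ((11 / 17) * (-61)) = 12350 / 671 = 18.41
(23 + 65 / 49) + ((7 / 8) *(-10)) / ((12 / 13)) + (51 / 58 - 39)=-1587427 / 68208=-23.27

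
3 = 3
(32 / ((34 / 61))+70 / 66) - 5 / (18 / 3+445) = 1344668 / 23001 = 58.46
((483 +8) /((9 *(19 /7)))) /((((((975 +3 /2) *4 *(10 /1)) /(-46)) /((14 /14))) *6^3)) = -11293 /103051440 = -0.00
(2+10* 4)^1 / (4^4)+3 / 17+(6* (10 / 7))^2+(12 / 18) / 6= 73.92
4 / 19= 0.21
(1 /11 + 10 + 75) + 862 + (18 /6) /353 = 3677587 /3883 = 947.10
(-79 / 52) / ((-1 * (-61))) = -79 / 3172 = -0.02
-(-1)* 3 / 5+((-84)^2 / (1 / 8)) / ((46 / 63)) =8890629 / 115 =77309.82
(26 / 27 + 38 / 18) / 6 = 83 / 162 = 0.51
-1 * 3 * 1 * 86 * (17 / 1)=-4386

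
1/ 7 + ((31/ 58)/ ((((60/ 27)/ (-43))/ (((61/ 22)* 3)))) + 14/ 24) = -45715291/ 535920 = -85.30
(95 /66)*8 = 380 /33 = 11.52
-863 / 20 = -43.15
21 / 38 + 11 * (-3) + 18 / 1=-549 / 38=-14.45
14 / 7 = 2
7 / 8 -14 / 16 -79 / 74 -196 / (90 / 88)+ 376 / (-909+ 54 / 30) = -40516003 / 209790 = -193.13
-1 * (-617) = 617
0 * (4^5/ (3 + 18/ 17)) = 0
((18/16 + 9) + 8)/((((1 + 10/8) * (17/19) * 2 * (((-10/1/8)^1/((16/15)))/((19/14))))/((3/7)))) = -83752/37485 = -2.23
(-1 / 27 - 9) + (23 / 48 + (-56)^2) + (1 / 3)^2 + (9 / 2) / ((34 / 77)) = 3137.74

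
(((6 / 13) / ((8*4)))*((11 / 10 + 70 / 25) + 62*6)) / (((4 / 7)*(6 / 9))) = 236817 / 16640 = 14.23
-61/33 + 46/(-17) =-2555/561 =-4.55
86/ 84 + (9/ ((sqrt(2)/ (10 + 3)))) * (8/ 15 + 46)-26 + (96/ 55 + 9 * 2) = -12083/ 2310 + 13611 * sqrt(2)/ 5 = 3844.54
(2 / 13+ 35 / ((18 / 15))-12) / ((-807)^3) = -1351 / 40993519554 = -0.00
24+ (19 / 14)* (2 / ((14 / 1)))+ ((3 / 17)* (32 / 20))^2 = 17186923 / 708050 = 24.27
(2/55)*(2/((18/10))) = 4/99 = 0.04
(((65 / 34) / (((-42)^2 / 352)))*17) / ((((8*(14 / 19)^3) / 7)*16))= 4904185 / 5531904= 0.89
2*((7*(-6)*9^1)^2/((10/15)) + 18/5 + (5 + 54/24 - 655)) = 4273637/10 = 427363.70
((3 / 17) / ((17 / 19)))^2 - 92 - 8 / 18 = -69460231 / 751689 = -92.41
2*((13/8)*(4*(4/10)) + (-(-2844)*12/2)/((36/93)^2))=227762.20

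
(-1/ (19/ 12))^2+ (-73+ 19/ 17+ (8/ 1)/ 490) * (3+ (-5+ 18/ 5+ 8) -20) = 5621871384/ 7517825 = 747.81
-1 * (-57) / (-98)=-57 / 98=-0.58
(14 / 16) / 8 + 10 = 647 / 64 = 10.11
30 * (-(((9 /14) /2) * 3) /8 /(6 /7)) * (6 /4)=-405 /64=-6.33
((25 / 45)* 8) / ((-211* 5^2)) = -8 / 9495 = -0.00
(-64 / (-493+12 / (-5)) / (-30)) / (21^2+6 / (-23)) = -736 / 75328047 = -0.00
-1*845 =-845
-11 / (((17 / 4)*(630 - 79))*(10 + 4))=-22 / 65569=-0.00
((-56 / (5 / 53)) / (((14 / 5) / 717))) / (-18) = 25334 / 3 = 8444.67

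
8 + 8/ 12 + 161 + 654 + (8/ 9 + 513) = 12038/ 9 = 1337.56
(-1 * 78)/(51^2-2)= -78/2599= -0.03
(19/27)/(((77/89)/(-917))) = -221521/297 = -745.86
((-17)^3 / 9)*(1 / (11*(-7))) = 7.09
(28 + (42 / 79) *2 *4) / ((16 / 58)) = 18473 / 158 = 116.92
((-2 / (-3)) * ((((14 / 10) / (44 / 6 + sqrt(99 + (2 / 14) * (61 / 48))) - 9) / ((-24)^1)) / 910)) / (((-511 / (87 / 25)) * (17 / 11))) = -224497207 / 180897957695000 + 319 * sqrt(27993) / 1292128269250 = -0.00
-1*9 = -9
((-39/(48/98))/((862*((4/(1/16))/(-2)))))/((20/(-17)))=-10829/4413440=-0.00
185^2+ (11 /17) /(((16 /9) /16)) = 581924 /17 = 34230.82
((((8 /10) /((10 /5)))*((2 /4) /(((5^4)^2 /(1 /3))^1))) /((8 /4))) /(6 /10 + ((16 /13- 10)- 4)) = -13 /1853906250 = -0.00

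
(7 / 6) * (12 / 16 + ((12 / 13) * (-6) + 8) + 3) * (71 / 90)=160531 / 28080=5.72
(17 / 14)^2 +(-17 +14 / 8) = -675 / 49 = -13.78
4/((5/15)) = 12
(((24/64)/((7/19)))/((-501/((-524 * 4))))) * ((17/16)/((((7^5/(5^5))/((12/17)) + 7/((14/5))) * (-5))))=-79336875/887198522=-0.09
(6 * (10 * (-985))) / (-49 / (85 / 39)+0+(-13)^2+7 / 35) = -1674500 / 4157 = -402.81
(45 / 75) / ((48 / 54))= 27 / 40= 0.68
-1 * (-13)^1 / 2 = 13 / 2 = 6.50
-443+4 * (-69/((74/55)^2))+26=-569.47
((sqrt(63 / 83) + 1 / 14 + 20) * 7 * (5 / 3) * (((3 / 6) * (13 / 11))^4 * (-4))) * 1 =-40128205 / 351384 - 999635 * sqrt(581) / 4860812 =-119.16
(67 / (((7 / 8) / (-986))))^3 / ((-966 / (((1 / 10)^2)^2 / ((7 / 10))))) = 9225823275210496 / 144960375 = 63643759.72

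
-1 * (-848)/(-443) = -848/443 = -1.91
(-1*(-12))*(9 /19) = 108 /19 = 5.68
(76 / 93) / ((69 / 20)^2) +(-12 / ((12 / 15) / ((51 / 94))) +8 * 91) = 719.93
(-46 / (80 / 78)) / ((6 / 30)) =-897 / 4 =-224.25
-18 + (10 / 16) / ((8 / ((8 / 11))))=-1579 / 88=-17.94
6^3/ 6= 36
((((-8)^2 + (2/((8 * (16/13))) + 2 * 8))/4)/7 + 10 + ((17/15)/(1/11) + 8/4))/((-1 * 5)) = -734659/134400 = -5.47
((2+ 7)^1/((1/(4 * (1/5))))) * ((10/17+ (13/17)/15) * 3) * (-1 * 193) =-1132524/425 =-2664.76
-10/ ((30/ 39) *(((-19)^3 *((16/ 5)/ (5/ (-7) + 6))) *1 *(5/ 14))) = 481/ 54872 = 0.01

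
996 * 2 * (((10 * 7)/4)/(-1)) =-34860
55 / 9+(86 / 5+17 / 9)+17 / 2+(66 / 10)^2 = 3863 / 50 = 77.26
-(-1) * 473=473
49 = 49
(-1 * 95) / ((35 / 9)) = -171 / 7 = -24.43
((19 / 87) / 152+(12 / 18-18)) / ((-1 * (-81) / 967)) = -3888307 / 18792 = -206.91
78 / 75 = 26 / 25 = 1.04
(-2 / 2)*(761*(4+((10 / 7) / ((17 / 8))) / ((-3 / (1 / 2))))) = -1056268 / 357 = -2958.73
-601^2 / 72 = -361201 / 72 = -5016.68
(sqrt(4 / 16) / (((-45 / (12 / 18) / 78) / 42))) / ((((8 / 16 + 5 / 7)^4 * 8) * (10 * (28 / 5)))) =-31213 / 1252815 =-0.02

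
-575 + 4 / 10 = -2873 / 5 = -574.60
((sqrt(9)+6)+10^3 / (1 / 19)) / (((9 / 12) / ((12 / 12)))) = 76036 / 3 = 25345.33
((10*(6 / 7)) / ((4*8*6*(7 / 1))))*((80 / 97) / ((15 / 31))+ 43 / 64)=221285 / 14601216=0.02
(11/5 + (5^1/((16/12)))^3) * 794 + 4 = 6979503/160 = 43621.89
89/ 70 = 1.27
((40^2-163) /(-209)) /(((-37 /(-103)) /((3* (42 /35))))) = -2664198 /38665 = -68.90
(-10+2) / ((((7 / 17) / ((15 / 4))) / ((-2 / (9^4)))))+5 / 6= 26195 / 30618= 0.86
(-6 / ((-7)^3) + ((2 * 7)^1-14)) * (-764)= -4584 / 343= -13.36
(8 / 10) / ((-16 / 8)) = -2 / 5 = -0.40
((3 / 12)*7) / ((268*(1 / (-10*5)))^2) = 4375 / 71824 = 0.06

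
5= 5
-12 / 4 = -3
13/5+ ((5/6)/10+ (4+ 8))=881/60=14.68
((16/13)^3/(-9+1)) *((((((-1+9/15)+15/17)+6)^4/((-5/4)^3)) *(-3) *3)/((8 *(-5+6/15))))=3397886381297664/65943744546875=51.53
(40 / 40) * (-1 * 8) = -8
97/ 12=8.08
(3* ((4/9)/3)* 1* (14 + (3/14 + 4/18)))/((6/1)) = 1819/1701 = 1.07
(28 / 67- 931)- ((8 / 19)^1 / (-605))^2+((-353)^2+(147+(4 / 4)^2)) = 1096241057354962 / 8853046675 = 123826.42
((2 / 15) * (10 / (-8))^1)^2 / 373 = 1 / 13428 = 0.00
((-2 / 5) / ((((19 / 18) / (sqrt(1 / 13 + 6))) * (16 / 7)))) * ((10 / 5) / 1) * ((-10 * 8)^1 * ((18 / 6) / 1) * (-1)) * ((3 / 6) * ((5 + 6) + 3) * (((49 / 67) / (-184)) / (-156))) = -21609 * sqrt(1027) / 19792604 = -0.03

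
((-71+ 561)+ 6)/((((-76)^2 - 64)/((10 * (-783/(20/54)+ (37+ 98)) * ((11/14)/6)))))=-749859/3332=-225.05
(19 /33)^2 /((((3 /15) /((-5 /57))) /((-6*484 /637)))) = 3800 /5733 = 0.66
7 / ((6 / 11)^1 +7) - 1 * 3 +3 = 77 / 83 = 0.93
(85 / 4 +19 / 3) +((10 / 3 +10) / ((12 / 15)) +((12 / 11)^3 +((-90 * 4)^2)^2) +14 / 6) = 268268268284765 / 15972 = 16796160047.88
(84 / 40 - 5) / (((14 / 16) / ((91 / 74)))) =-754 / 185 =-4.08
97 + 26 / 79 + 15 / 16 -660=-710031 / 1264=-561.73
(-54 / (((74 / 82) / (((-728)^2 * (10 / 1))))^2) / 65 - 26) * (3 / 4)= -58838947145126031 / 2738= -21489754253150.49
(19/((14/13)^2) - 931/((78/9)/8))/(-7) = 2147969/17836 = 120.43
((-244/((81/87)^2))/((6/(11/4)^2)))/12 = -6207421/209952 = -29.57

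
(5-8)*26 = -78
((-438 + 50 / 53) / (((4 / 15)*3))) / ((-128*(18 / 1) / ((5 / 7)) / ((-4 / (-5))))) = 0.14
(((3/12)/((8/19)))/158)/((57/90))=15/2528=0.01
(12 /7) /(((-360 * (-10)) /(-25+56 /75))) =-1819 /157500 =-0.01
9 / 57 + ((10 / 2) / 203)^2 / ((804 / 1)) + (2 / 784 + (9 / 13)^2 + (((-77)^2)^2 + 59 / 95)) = 37398255678993868837 / 1063869675960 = 35153042.26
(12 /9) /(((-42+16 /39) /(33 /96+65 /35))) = -6409 /90832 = -0.07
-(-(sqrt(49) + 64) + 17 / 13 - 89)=2063 / 13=158.69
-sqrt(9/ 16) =-3/ 4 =-0.75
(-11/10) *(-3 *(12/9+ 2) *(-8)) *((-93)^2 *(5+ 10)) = -11416680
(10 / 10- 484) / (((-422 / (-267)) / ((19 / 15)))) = -816753 / 2110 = -387.09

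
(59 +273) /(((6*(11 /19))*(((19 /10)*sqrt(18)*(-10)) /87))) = -2407*sqrt(2) /33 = -103.15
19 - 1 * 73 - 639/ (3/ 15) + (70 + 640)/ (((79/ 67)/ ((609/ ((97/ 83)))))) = 2379623703/ 7663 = 310534.22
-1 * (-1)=1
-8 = -8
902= 902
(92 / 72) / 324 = 23 / 5832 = 0.00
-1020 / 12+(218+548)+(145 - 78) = 748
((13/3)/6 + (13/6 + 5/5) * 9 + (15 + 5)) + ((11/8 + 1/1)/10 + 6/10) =36043/720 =50.06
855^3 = 625026375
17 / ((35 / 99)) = 1683 / 35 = 48.09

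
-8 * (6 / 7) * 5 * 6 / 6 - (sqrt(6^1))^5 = -36 * sqrt(6) - 240 / 7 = -122.47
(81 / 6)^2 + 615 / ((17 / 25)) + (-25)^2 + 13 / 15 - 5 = 1741679 / 1020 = 1707.53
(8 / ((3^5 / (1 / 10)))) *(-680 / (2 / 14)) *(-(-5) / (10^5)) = -119 / 151875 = -0.00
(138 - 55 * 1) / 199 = 83 / 199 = 0.42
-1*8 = -8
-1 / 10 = -0.10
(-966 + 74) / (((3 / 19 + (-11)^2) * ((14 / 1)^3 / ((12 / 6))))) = -0.01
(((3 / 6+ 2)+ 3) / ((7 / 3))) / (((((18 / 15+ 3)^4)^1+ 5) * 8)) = 20625 / 22131872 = 0.00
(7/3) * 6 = 14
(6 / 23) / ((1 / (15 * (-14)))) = -1260 / 23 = -54.78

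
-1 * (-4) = 4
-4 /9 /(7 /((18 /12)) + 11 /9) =-4 /53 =-0.08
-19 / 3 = -6.33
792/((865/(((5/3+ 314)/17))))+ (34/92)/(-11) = 126254063/7440730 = 16.97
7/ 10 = 0.70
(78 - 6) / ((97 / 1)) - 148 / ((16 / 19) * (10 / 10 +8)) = -18.79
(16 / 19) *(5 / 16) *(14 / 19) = 70 / 361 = 0.19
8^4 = 4096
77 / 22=7 / 2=3.50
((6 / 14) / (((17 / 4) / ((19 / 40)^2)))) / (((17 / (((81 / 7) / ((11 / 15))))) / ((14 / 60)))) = 87723 / 17802400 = 0.00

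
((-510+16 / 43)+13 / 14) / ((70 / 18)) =-2756133 / 21070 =-130.81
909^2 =826281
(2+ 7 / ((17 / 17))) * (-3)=-27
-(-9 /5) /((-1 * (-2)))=9 /10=0.90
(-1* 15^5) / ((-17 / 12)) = 9112500 / 17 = 536029.41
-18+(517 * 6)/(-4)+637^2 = 809951/2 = 404975.50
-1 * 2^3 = -8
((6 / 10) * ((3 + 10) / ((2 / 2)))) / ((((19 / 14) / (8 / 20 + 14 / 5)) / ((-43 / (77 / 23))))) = -1234272 / 5225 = -236.22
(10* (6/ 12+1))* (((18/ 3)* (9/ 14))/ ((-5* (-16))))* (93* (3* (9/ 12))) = 67797/ 448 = 151.33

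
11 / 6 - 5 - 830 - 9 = -5053 / 6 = -842.17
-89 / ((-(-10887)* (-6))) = 89 / 65322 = 0.00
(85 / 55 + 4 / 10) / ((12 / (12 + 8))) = 107 / 33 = 3.24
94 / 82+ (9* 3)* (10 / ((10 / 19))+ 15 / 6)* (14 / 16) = 333959 / 656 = 509.08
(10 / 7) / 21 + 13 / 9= 667 / 441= 1.51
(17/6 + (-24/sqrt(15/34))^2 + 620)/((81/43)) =1023.74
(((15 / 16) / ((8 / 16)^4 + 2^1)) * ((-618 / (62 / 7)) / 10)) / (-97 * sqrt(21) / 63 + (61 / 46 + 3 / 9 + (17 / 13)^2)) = 41623655076549 / 149682831285515 + 19019915595954 * sqrt(21) / 149682831285515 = 0.86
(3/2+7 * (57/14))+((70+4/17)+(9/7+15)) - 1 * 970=-101564/119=-853.48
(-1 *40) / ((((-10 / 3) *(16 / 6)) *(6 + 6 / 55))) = 165 / 224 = 0.74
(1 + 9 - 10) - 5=-5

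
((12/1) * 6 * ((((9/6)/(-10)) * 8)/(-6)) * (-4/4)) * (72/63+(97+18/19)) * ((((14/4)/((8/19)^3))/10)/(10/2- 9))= 42818571/25600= 1672.60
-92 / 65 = -1.42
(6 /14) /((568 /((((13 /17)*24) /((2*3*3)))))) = 13 /16898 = 0.00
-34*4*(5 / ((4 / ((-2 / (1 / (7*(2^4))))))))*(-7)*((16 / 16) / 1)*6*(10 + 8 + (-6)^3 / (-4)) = -115153920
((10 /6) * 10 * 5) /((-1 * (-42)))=125 /63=1.98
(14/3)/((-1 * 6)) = -7/9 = -0.78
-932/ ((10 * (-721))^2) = -233/ 12996025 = -0.00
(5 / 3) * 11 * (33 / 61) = 605 / 61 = 9.92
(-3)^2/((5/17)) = 153/5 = 30.60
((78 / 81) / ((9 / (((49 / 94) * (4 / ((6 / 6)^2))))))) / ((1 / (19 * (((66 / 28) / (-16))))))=-19019 / 30456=-0.62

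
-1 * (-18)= 18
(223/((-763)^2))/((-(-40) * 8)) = 223/186294080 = 0.00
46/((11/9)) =414/11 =37.64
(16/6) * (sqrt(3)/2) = 4 * sqrt(3)/3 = 2.31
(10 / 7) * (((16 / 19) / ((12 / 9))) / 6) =20 / 133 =0.15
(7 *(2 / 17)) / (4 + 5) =14 / 153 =0.09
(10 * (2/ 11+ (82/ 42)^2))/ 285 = 38746/ 276507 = 0.14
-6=-6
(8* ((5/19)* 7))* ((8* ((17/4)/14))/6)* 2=680/57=11.93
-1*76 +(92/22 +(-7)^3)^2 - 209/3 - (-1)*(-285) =41515255/363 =114367.09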